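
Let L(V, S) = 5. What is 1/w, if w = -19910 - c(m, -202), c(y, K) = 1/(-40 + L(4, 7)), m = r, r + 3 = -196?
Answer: -35/696849 ≈ -5.0226e-5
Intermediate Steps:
r = -199 (r = -3 - 196 = -199)
m = -199
c(y, K) = -1/35 (c(y, K) = 1/(-40 + 5) = 1/(-35) = -1/35)
w = -696849/35 (w = -19910 - 1*(-1/35) = -19910 + 1/35 = -696849/35 ≈ -19910.)
1/w = 1/(-696849/35) = -35/696849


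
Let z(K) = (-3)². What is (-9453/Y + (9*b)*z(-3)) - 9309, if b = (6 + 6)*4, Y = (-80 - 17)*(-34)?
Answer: -17887911/3298 ≈ -5423.9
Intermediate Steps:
z(K) = 9
Y = 3298 (Y = -97*(-34) = 3298)
b = 48 (b = 12*4 = 48)
(-9453/Y + (9*b)*z(-3)) - 9309 = (-9453/3298 + (9*48)*9) - 9309 = (-9453*1/3298 + 432*9) - 9309 = (-9453/3298 + 3888) - 9309 = 12813171/3298 - 9309 = -17887911/3298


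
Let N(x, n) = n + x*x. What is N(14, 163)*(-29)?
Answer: -10411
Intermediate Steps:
N(x, n) = n + x²
N(14, 163)*(-29) = (163 + 14²)*(-29) = (163 + 196)*(-29) = 359*(-29) = -10411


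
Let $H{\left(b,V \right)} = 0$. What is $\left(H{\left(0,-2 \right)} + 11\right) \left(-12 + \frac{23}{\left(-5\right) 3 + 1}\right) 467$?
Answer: $- \frac{981167}{14} \approx -70083.0$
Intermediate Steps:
$\left(H{\left(0,-2 \right)} + 11\right) \left(-12 + \frac{23}{\left(-5\right) 3 + 1}\right) 467 = \left(0 + 11\right) \left(-12 + \frac{23}{\left(-5\right) 3 + 1}\right) 467 = 11 \left(-12 + \frac{23}{-15 + 1}\right) 467 = 11 \left(-12 + \frac{23}{-14}\right) 467 = 11 \left(-12 + 23 \left(- \frac{1}{14}\right)\right) 467 = 11 \left(-12 - \frac{23}{14}\right) 467 = 11 \left(- \frac{191}{14}\right) 467 = \left(- \frac{2101}{14}\right) 467 = - \frac{981167}{14}$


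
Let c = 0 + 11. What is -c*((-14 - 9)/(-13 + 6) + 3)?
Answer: -484/7 ≈ -69.143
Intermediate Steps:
c = 11
-c*((-14 - 9)/(-13 + 6) + 3) = -11*((-14 - 9)/(-13 + 6) + 3) = -11*(-23/(-7) + 3) = -11*(-23*(-⅐) + 3) = -11*(23/7 + 3) = -11*44/7 = -1*484/7 = -484/7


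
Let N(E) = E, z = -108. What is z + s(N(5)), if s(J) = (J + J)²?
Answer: -8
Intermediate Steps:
s(J) = 4*J² (s(J) = (2*J)² = 4*J²)
z + s(N(5)) = -108 + 4*5² = -108 + 4*25 = -108 + 100 = -8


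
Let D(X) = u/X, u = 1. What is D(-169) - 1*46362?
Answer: -7835179/169 ≈ -46362.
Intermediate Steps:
D(X) = 1/X
D(-169) - 1*46362 = 1/(-169) - 1*46362 = -1/169 - 46362 = -7835179/169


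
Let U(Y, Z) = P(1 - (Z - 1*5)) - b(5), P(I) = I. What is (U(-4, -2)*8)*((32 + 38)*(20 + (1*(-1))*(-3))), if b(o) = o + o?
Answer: -25760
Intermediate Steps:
b(o) = 2*o
U(Y, Z) = -4 - Z (U(Y, Z) = (1 - (Z - 1*5)) - 2*5 = (1 - (Z - 5)) - 1*10 = (1 - (-5 + Z)) - 10 = (1 + (5 - Z)) - 10 = (6 - Z) - 10 = -4 - Z)
(U(-4, -2)*8)*((32 + 38)*(20 + (1*(-1))*(-3))) = ((-4 - 1*(-2))*8)*((32 + 38)*(20 + (1*(-1))*(-3))) = ((-4 + 2)*8)*(70*(20 - 1*(-3))) = (-2*8)*(70*(20 + 3)) = -1120*23 = -16*1610 = -25760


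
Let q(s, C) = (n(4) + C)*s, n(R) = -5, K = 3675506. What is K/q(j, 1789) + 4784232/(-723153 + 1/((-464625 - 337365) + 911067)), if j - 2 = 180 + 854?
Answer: -2278964633378611/492522722466320 ≈ -4.6271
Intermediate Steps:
j = 1036 (j = 2 + (180 + 854) = 2 + 1034 = 1036)
q(s, C) = s*(-5 + C) (q(s, C) = (-5 + C)*s = s*(-5 + C))
K/q(j, 1789) + 4784232/(-723153 + 1/((-464625 - 337365) + 911067)) = 3675506/((1036*(-5 + 1789))) + 4784232/(-723153 + 1/((-464625 - 337365) + 911067)) = 3675506/((1036*1784)) + 4784232/(-723153 + 1/(-801990 + 911067)) = 3675506/1848224 + 4784232/(-723153 + 1/109077) = 3675506*(1/1848224) + 4784232/(-723153 + 1/109077) = 49669/24976 + 4784232/(-78879359780/109077) = 49669/24976 + 4784232*(-109077/78879359780) = 49669/24976 - 130462418466/19719839945 = -2278964633378611/492522722466320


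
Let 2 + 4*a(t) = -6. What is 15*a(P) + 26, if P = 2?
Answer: -4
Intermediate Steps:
a(t) = -2 (a(t) = -½ + (¼)*(-6) = -½ - 3/2 = -2)
15*a(P) + 26 = 15*(-2) + 26 = -30 + 26 = -4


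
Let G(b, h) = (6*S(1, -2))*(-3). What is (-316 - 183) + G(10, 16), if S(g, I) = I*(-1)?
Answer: -535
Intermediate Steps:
S(g, I) = -I
G(b, h) = -36 (G(b, h) = (6*(-1*(-2)))*(-3) = (6*2)*(-3) = 12*(-3) = -36)
(-316 - 183) + G(10, 16) = (-316 - 183) - 36 = -499 - 36 = -535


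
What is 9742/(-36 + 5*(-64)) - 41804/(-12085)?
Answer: -51424923/2151130 ≈ -23.906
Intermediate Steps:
9742/(-36 + 5*(-64)) - 41804/(-12085) = 9742/(-36 - 320) - 41804*(-1/12085) = 9742/(-356) + 41804/12085 = 9742*(-1/356) + 41804/12085 = -4871/178 + 41804/12085 = -51424923/2151130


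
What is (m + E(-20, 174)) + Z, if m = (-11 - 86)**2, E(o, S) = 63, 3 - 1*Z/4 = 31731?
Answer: -117440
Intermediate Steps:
Z = -126912 (Z = 12 - 4*31731 = 12 - 126924 = -126912)
m = 9409 (m = (-97)**2 = 9409)
(m + E(-20, 174)) + Z = (9409 + 63) - 126912 = 9472 - 126912 = -117440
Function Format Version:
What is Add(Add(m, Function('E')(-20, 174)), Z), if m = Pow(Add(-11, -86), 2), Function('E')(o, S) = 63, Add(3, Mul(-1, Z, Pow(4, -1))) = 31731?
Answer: -117440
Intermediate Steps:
Z = -126912 (Z = Add(12, Mul(-4, 31731)) = Add(12, -126924) = -126912)
m = 9409 (m = Pow(-97, 2) = 9409)
Add(Add(m, Function('E')(-20, 174)), Z) = Add(Add(9409, 63), -126912) = Add(9472, -126912) = -117440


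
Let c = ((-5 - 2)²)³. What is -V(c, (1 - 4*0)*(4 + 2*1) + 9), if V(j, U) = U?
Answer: -15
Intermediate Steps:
c = 117649 (c = ((-7)²)³ = 49³ = 117649)
-V(c, (1 - 4*0)*(4 + 2*1) + 9) = -((1 - 4*0)*(4 + 2*1) + 9) = -((1 + 0)*(4 + 2) + 9) = -(1*6 + 9) = -(6 + 9) = -1*15 = -15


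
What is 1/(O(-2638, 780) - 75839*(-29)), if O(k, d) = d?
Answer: 1/2200111 ≈ 4.5452e-7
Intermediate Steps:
1/(O(-2638, 780) - 75839*(-29)) = 1/(780 - 75839*(-29)) = 1/(780 + 2199331) = 1/2200111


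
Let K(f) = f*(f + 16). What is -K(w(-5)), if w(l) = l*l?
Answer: -1025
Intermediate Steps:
w(l) = l**2
K(f) = f*(16 + f)
-K(w(-5)) = -(-5)**2*(16 + (-5)**2) = -25*(16 + 25) = -25*41 = -1*1025 = -1025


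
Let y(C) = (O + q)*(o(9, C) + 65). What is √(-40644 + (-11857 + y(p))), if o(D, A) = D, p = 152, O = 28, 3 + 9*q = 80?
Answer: I*√448163/3 ≈ 223.15*I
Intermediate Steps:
q = 77/9 (q = -⅓ + (⅑)*80 = -⅓ + 80/9 = 77/9 ≈ 8.5556)
y(C) = 24346/9 (y(C) = (28 + 77/9)*(9 + 65) = (329/9)*74 = 24346/9)
√(-40644 + (-11857 + y(p))) = √(-40644 + (-11857 + 24346/9)) = √(-40644 - 82367/9) = √(-448163/9) = I*√448163/3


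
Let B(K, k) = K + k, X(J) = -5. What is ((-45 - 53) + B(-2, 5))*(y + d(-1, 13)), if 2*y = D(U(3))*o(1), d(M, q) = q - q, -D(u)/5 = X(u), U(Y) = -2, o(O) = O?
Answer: -2375/2 ≈ -1187.5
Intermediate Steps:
D(u) = 25 (D(u) = -5*(-5) = 25)
d(M, q) = 0
y = 25/2 (y = (25*1)/2 = (½)*25 = 25/2 ≈ 12.500)
((-45 - 53) + B(-2, 5))*(y + d(-1, 13)) = ((-45 - 53) + (-2 + 5))*(25/2 + 0) = (-98 + 3)*(25/2) = -95*25/2 = -2375/2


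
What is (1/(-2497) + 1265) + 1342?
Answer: 6509678/2497 ≈ 2607.0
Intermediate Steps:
(1/(-2497) + 1265) + 1342 = (-1/2497 + 1265) + 1342 = 3158704/2497 + 1342 = 6509678/2497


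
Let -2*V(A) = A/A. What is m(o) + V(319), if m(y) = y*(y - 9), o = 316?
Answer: 194023/2 ≈ 97012.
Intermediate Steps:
V(A) = -½ (V(A) = -A/(2*A) = -½*1 = -½)
m(y) = y*(-9 + y)
m(o) + V(319) = 316*(-9 + 316) - ½ = 316*307 - ½ = 97012 - ½ = 194023/2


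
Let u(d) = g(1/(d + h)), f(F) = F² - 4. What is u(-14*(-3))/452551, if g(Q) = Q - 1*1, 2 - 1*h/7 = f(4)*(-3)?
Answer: -307/139385708 ≈ -2.2025e-6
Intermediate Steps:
f(F) = -4 + F²
h = 266 (h = 14 - 7*(-4 + 4²)*(-3) = 14 - 7*(-4 + 16)*(-3) = 14 - 84*(-3) = 14 - 7*(-36) = 14 + 252 = 266)
g(Q) = -1 + Q (g(Q) = Q - 1 = -1 + Q)
u(d) = -1 + 1/(266 + d) (u(d) = -1 + 1/(d + 266) = -1 + 1/(266 + d))
u(-14*(-3))/452551 = ((-265 - (-14)*1*(-3))/(266 - 14*(-3)))/452551 = ((-265 - (-14)*(-3))/(266 - 14*(-3)))*(1/452551) = ((-265 - 1*42)/(266 + 42))*(1/452551) = ((-265 - 42)/308)*(1/452551) = ((1/308)*(-307))*(1/452551) = -307/308*1/452551 = -307/139385708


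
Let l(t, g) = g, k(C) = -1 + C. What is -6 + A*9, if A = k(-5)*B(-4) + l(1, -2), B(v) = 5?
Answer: -294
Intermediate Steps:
A = -32 (A = (-1 - 5)*5 - 2 = -6*5 - 2 = -30 - 2 = -32)
-6 + A*9 = -6 - 32*9 = -6 - 288 = -294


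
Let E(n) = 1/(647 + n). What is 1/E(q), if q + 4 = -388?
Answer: 255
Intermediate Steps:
q = -392 (q = -4 - 388 = -392)
1/E(q) = 1/(1/(647 - 392)) = 1/(1/255) = 255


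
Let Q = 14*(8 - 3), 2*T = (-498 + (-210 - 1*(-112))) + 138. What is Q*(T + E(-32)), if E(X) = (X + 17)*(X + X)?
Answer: 51170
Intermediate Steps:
T = -229 (T = ((-498 + (-210 - 1*(-112))) + 138)/2 = ((-498 + (-210 + 112)) + 138)/2 = ((-498 - 98) + 138)/2 = (-596 + 138)/2 = (1/2)*(-458) = -229)
Q = 70 (Q = 14*5 = 70)
E(X) = 2*X*(17 + X) (E(X) = (17 + X)*(2*X) = 2*X*(17 + X))
Q*(T + E(-32)) = 70*(-229 + 2*(-32)*(17 - 32)) = 70*(-229 + 2*(-32)*(-15)) = 70*(-229 + 960) = 70*731 = 51170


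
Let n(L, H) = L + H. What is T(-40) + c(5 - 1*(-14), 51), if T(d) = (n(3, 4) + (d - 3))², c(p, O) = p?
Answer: 1315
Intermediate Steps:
n(L, H) = H + L
T(d) = (4 + d)² (T(d) = ((4 + 3) + (d - 3))² = (7 + (-3 + d))² = (4 + d)²)
T(-40) + c(5 - 1*(-14), 51) = (4 - 40)² + (5 - 1*(-14)) = (-36)² + (5 + 14) = 1296 + 19 = 1315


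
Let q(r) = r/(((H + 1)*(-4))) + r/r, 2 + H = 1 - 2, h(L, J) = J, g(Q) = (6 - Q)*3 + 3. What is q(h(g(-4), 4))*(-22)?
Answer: -33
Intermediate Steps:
g(Q) = 21 - 3*Q (g(Q) = (18 - 3*Q) + 3 = 21 - 3*Q)
H = -3 (H = -2 + (1 - 2) = -2 - 1 = -3)
q(r) = 1 + r/8 (q(r) = r/(((-3 + 1)*(-4))) + r/r = r/((-2*(-4))) + 1 = r/8 + 1 = 1 + r/8)
q(h(g(-4), 4))*(-22) = (1 + (⅛)*4)*(-22) = (1 + ½)*(-22) = (3/2)*(-22) = -33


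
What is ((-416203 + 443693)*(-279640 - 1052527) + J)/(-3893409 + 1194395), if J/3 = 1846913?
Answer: 36615730091/2699014 ≈ 13566.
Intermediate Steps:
J = 5540739 (J = 3*1846913 = 5540739)
((-416203 + 443693)*(-279640 - 1052527) + J)/(-3893409 + 1194395) = ((-416203 + 443693)*(-279640 - 1052527) + 5540739)/(-3893409 + 1194395) = (27490*(-1332167) + 5540739)/(-2699014) = (-36621270830 + 5540739)*(-1/2699014) = -36615730091*(-1/2699014) = 36615730091/2699014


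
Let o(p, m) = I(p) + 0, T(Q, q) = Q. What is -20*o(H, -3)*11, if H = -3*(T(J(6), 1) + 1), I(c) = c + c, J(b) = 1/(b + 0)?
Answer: 1540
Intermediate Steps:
J(b) = 1/b
I(c) = 2*c
H = -7/2 (H = -3*(1/6 + 1) = -3*7/6 = -7/2 ≈ -3.5000)
o(p, m) = 2*p (o(p, m) = 2*p + 0 = 2*p)
-20*o(H, -3)*11 = -40*(-7)/2*11 = -20*(-7)*11 = 140*11 = 1540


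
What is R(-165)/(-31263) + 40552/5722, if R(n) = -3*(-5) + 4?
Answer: 633834229/89443443 ≈ 7.0864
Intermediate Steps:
R(n) = 19 (R(n) = 15 + 4 = 19)
R(-165)/(-31263) + 40552/5722 = 19/(-31263) + 40552/5722 = 19*(-1/31263) + 40552*(1/5722) = -19/31263 + 20276/2861 = 633834229/89443443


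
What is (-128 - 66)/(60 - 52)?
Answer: -97/4 ≈ -24.250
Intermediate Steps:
(-128 - 66)/(60 - 52) = -194/8 = (⅛)*(-194) = -97/4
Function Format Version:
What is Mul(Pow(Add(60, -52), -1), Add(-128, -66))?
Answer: Rational(-97, 4) ≈ -24.250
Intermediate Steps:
Mul(Pow(Add(60, -52), -1), Add(-128, -66)) = Mul(Pow(8, -1), -194) = Mul(Rational(1, 8), -194) = Rational(-97, 4)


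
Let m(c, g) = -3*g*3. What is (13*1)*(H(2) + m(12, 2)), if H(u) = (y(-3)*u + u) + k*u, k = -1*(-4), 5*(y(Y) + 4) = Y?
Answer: -1118/5 ≈ -223.60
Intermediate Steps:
y(Y) = -4 + Y/5
k = 4
H(u) = 2*u/5 (H(u) = ((-4 + (⅕)*(-3))*u + u) + 4*u = ((-4 - ⅗)*u + u) + 4*u = (-23*u/5 + u) + 4*u = -18*u/5 + 4*u = 2*u/5)
m(c, g) = -9*g
(13*1)*(H(2) + m(12, 2)) = (13*1)*((⅖)*2 - 9*2) = 13*(⅘ - 18) = 13*(-86/5) = -1118/5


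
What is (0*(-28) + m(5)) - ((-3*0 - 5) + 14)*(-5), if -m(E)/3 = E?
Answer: 30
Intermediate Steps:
m(E) = -3*E
(0*(-28) + m(5)) - ((-3*0 - 5) + 14)*(-5) = (0*(-28) - 3*5) - ((-3*0 - 5) + 14)*(-5) = (0 - 15) - ((0 - 5) + 14)*(-5) = -15 - (-5 + 14)*(-5) = -15 - 9*(-5) = -15 - 1*(-45) = -15 + 45 = 30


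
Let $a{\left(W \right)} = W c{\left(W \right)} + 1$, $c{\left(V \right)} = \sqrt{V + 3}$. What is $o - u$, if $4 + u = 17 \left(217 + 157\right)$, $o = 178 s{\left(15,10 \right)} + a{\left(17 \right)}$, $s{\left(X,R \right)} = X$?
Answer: $-3683 + 34 \sqrt{5} \approx -3607.0$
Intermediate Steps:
$c{\left(V \right)} = \sqrt{3 + V}$
$a{\left(W \right)} = 1 + W \sqrt{3 + W}$ ($a{\left(W \right)} = W \sqrt{3 + W} + 1 = 1 + W \sqrt{3 + W}$)
$o = 2671 + 34 \sqrt{5}$ ($o = 178 \cdot 15 + \left(1 + 17 \sqrt{3 + 17}\right) = 2670 + \left(1 + 17 \sqrt{20}\right) = 2670 + \left(1 + 17 \cdot 2 \sqrt{5}\right) = 2670 + \left(1 + 34 \sqrt{5}\right) = 2671 + 34 \sqrt{5} \approx 2747.0$)
$u = 6354$ ($u = -4 + 17 \left(217 + 157\right) = -4 + 17 \cdot 374 = -4 + 6358 = 6354$)
$o - u = \left(2671 + 34 \sqrt{5}\right) - 6354 = -3683 + 34 \sqrt{5}$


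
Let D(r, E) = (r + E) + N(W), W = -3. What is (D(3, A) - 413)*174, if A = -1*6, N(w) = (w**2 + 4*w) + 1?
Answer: -72732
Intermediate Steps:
N(w) = 1 + w**2 + 4*w
A = -6
D(r, E) = -2 + E + r (D(r, E) = (r + E) + (1 + (-3)**2 + 4*(-3)) = (E + r) + (1 + 9 - 12) = (E + r) - 2 = -2 + E + r)
(D(3, A) - 413)*174 = ((-2 - 6 + 3) - 413)*174 = (-5 - 413)*174 = -418*174 = -72732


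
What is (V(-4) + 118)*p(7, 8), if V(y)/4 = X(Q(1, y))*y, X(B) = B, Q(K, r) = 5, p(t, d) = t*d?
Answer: 2128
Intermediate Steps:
p(t, d) = d*t
V(y) = 20*y (V(y) = 4*(5*y) = 20*y)
(V(-4) + 118)*p(7, 8) = (20*(-4) + 118)*(8*7) = (-80 + 118)*56 = 38*56 = 2128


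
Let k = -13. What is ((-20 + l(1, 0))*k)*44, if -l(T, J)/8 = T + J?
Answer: 16016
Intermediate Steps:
l(T, J) = -8*J - 8*T (l(T, J) = -8*(T + J) = -8*(J + T) = -8*J - 8*T)
((-20 + l(1, 0))*k)*44 = ((-20 + (-8*0 - 8*1))*(-13))*44 = ((-20 + (0 - 8))*(-13))*44 = ((-20 - 8)*(-13))*44 = -28*(-13)*44 = 364*44 = 16016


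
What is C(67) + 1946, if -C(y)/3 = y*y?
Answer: -11521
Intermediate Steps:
C(y) = -3*y² (C(y) = -3*y*y = -3*y²)
C(67) + 1946 = -3*67² + 1946 = -3*4489 + 1946 = -13467 + 1946 = -11521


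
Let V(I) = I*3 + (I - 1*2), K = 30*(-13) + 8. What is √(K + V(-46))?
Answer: 2*I*√142 ≈ 23.833*I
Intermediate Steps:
K = -382 (K = -390 + 8 = -382)
V(I) = -2 + 4*I (V(I) = 3*I + (I - 2) = 3*I + (-2 + I) = -2 + 4*I)
√(K + V(-46)) = √(-382 + (-2 + 4*(-46))) = √(-382 + (-2 - 184)) = √(-382 - 186) = √(-568) = 2*I*√142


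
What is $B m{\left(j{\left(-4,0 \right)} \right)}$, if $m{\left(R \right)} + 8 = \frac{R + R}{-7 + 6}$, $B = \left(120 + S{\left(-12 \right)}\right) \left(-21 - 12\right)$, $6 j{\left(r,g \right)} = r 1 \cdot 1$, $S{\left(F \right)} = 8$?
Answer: $28160$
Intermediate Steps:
$j{\left(r,g \right)} = \frac{r}{6}$ ($j{\left(r,g \right)} = \frac{r 1 \cdot 1}{6} = \frac{r 1}{6} = \frac{r}{6}$)
$B = -4224$ ($B = \left(120 + 8\right) \left(-21 - 12\right) = 128 \left(-33\right) = -4224$)
$m{\left(R \right)} = -8 - 2 R$ ($m{\left(R \right)} = -8 + \frac{R + R}{-7 + 6} = -8 + \frac{2 R}{-1} = -8 + 2 R \left(-1\right) = -8 - 2 R$)
$B m{\left(j{\left(-4,0 \right)} \right)} = - 4224 \left(-8 - 2 \cdot \frac{1}{6} \left(-4\right)\right) = - 4224 \left(-8 - - \frac{4}{3}\right) = - 4224 \left(-8 + \frac{4}{3}\right) = \left(-4224\right) \left(- \frac{20}{3}\right) = 28160$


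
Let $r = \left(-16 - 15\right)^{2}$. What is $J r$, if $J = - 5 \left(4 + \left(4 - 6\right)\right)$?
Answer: $-9610$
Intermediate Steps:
$J = -10$ ($J = - 5 \left(4 + \left(4 - 6\right)\right) = - 5 \left(4 - 2\right) = \left(-5\right) 2 = -10$)
$r = 961$ ($r = \left(-31\right)^{2} = 961$)
$J r = \left(-10\right) 961 = -9610$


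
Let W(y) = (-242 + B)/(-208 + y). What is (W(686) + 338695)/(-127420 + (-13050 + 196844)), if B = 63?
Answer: 161896031/26946772 ≈ 6.0080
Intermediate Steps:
W(y) = -179/(-208 + y) (W(y) = (-242 + 63)/(-208 + y) = -179/(-208 + y))
(W(686) + 338695)/(-127420 + (-13050 + 196844)) = (-179/(-208 + 686) + 338695)/(-127420 + (-13050 + 196844)) = (-179/478 + 338695)/(-127420 + 183794) = (-179*1/478 + 338695)/56374 = (-179/478 + 338695)*(1/56374) = (161896031/478)*(1/56374) = 161896031/26946772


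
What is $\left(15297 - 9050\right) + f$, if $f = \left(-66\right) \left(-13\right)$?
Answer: $7105$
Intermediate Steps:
$f = 858$
$\left(15297 - 9050\right) + f = \left(15297 - 9050\right) + 858 = 6247 + 858 = 7105$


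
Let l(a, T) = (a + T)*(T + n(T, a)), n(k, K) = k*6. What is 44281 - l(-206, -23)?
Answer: 7412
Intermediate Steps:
n(k, K) = 6*k
l(a, T) = 7*T*(T + a) (l(a, T) = (a + T)*(T + 6*T) = (T + a)*(7*T) = 7*T*(T + a))
44281 - l(-206, -23) = 44281 - 7*(-23)*(-23 - 206) = 44281 - 7*(-23)*(-229) = 44281 - 1*36869 = 44281 - 36869 = 7412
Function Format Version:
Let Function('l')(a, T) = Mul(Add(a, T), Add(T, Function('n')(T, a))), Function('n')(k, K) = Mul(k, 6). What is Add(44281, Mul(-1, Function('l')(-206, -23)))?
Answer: 7412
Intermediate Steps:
Function('n')(k, K) = Mul(6, k)
Function('l')(a, T) = Mul(7, T, Add(T, a)) (Function('l')(a, T) = Mul(Add(a, T), Add(T, Mul(6, T))) = Mul(Add(T, a), Mul(7, T)) = Mul(7, T, Add(T, a)))
Add(44281, Mul(-1, Function('l')(-206, -23))) = Add(44281, Mul(-1, Mul(7, -23, Add(-23, -206)))) = Add(44281, Mul(-1, Mul(7, -23, -229))) = Add(44281, Mul(-1, 36869)) = Add(44281, -36869) = 7412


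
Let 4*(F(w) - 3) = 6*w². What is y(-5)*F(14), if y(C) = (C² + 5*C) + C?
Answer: -1485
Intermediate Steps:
y(C) = C² + 6*C
F(w) = 3 + 3*w²/2 (F(w) = 3 + (6*w²)/4 = 3 + 3*w²/2)
y(-5)*F(14) = (-5*(6 - 5))*(3 + (3/2)*14²) = (-5*1)*(3 + (3/2)*196) = -5*(3 + 294) = -5*297 = -1485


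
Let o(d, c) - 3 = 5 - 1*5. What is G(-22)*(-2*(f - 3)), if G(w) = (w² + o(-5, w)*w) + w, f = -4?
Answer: 5544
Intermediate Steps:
o(d, c) = 3 (o(d, c) = 3 + (5 - 1*5) = 3 + (5 - 5) = 3 + 0 = 3)
G(w) = w² + 4*w (G(w) = (w² + 3*w) + w = w² + 4*w)
G(-22)*(-2*(f - 3)) = (-22*(4 - 22))*(-2*(-4 - 3)) = (-22*(-18))*(-2*(-7)) = 396*14 = 5544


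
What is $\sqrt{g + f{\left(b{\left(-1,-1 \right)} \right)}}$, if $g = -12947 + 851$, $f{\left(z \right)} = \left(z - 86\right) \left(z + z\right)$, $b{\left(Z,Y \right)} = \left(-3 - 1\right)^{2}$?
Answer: $32 i \sqrt{14} \approx 119.73 i$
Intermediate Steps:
$b{\left(Z,Y \right)} = 16$ ($b{\left(Z,Y \right)} = \left(-4\right)^{2} = 16$)
$f{\left(z \right)} = 2 z \left(-86 + z\right)$ ($f{\left(z \right)} = \left(-86 + z\right) 2 z = 2 z \left(-86 + z\right)$)
$g = -12096$
$\sqrt{g + f{\left(b{\left(-1,-1 \right)} \right)}} = \sqrt{-12096 + 2 \cdot 16 \left(-86 + 16\right)} = \sqrt{-12096 + 2 \cdot 16 \left(-70\right)} = \sqrt{-12096 - 2240} = \sqrt{-14336} = 32 i \sqrt{14}$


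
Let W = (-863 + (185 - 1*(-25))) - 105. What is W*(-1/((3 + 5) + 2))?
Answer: 379/5 ≈ 75.800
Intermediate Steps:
W = -758 (W = (-863 + (185 + 25)) - 105 = (-863 + 210) - 105 = -653 - 105 = -758)
W*(-1/((3 + 5) + 2)) = -(-758)/((3 + 5) + 2) = -(-758)/(8 + 2) = -(-758)/10 = -758*(-1/10) = 379/5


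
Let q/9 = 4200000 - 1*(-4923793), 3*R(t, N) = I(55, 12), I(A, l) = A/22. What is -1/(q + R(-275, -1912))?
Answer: -6/492684827 ≈ -1.2178e-8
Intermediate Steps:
I(A, l) = A/22 (I(A, l) = A*(1/22) = A/22)
R(t, N) = 5/6 (R(t, N) = ((1/22)*55)/3 = (1/3)*(5/2) = 5/6)
q = 82114137 (q = 9*(4200000 - 1*(-4923793)) = 9*(4200000 + 4923793) = 9*9123793 = 82114137)
-1/(q + R(-275, -1912)) = -1/(82114137 + 5/6) = -1/492684827/6 = -1*6/492684827 = -6/492684827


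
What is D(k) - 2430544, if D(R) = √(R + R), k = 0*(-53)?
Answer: -2430544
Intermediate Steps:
k = 0
D(R) = √2*√R (D(R) = √(2*R) = √2*√R)
D(k) - 2430544 = √2*√0 - 2430544 = √2*0 - 2430544 = 0 - 2430544 = -2430544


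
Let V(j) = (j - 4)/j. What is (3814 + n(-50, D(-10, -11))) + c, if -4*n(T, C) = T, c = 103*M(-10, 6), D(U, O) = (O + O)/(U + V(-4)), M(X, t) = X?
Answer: 5593/2 ≈ 2796.5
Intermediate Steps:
V(j) = (-4 + j)/j
D(U, O) = 2*O/(2 + U) (D(U, O) = (O + O)/(U + (-4 - 4)/(-4)) = (2*O)/(U - 1/4*(-8)) = (2*O)/(U + 2) = (2*O)/(2 + U) = 2*O/(2 + U))
c = -1030 (c = 103*(-10) = -1030)
n(T, C) = -T/4
(3814 + n(-50, D(-10, -11))) + c = (3814 - 1/4*(-50)) - 1030 = (3814 + 25/2) - 1030 = 7653/2 - 1030 = 5593/2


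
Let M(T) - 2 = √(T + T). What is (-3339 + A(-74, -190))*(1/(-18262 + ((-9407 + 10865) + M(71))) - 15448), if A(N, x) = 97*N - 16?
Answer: 7655875080819679/47051177 + 3511*√142/94102354 ≈ 1.6271e+8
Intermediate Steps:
M(T) = 2 + √2*√T (M(T) = 2 + √(T + T) = 2 + √(2*T) = 2 + √2*√T)
A(N, x) = -16 + 97*N
(-3339 + A(-74, -190))*(1/(-18262 + ((-9407 + 10865) + M(71))) - 15448) = (-3339 + (-16 + 97*(-74)))*(1/(-18262 + ((-9407 + 10865) + (2 + √2*√71))) - 15448) = (-3339 + (-16 - 7178))*(1/(-18262 + (1458 + (2 + √142))) - 15448) = (-3339 - 7194)*(1/(-18262 + (1460 + √142)) - 15448) = -10533*(1/(-16802 + √142) - 15448) = -10533*(-15448 + 1/(-16802 + √142)) = 162713784 - 10533/(-16802 + √142)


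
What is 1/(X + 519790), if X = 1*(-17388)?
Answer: 1/502402 ≈ 1.9904e-6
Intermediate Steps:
X = -17388
1/(X + 519790) = 1/(-17388 + 519790) = 1/502402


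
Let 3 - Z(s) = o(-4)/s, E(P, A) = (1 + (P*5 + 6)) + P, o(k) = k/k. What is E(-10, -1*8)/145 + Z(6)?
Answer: 2147/870 ≈ 2.4678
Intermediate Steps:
o(k) = 1
E(P, A) = 7 + 6*P (E(P, A) = (1 + (5*P + 6)) + P = (1 + (6 + 5*P)) + P = (7 + 5*P) + P = 7 + 6*P)
Z(s) = 3 - 1/s
E(-10, -1*8)/145 + Z(6) = (7 + 6*(-10))/145 + (3 - 1/6) = (7 - 60)/145 + (3 - 1*⅙) = (1/145)*(-53) + (3 - ⅙) = -53/145 + 17/6 = 2147/870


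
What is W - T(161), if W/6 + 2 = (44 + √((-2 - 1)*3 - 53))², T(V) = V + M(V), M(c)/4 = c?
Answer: 10427 + 528*I*√62 ≈ 10427.0 + 4157.5*I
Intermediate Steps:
M(c) = 4*c
T(V) = 5*V (T(V) = V + 4*V = 5*V)
W = -12 + 6*(44 + I*√62)² (W = -12 + 6*(44 + √((-2 - 1)*3 - 53))² = -12 + 6*(44 + √(-3*3 - 53))² = -12 + 6*(44 + √(-9 - 53))² = -12 + 6*(44 + √(-62))² = -12 + 6*(44 + I*√62)² ≈ 11232.0 + 4157.5*I)
W - T(161) = (11232 + 528*I*√62) - 5*161 = (11232 + 528*I*√62) - 1*805 = (11232 + 528*I*√62) - 805 = 10427 + 528*I*√62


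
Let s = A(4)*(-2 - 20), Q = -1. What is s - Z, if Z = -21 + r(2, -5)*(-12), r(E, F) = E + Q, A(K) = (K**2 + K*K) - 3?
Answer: -605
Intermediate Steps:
A(K) = -3 + 2*K**2 (A(K) = (K**2 + K**2) - 3 = 2*K**2 - 3 = -3 + 2*K**2)
r(E, F) = -1 + E (r(E, F) = E - 1 = -1 + E)
Z = -33 (Z = -21 + (-1 + 2)*(-12) = -21 + 1*(-12) = -21 - 12 = -33)
s = -638 (s = (-3 + 2*4**2)*(-2 - 20) = (-3 + 2*16)*(-22) = (-3 + 32)*(-22) = 29*(-22) = -638)
s - Z = -638 - 1*(-33) = -638 + 33 = -605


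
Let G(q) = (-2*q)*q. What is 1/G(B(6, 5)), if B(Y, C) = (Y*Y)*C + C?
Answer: -1/68450 ≈ -1.4609e-5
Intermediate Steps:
B(Y, C) = C + C*Y² (B(Y, C) = Y²*C + C = C*Y² + C = C + C*Y²)
G(q) = -2*q²
1/G(B(6, 5)) = 1/(-2*25*(1 + 6²)²) = 1/(-2*25*(1 + 36)²) = 1/(-2*(5*37)²) = 1/(-2*185²) = 1/(-2*34225) = 1/(-68450) = -1/68450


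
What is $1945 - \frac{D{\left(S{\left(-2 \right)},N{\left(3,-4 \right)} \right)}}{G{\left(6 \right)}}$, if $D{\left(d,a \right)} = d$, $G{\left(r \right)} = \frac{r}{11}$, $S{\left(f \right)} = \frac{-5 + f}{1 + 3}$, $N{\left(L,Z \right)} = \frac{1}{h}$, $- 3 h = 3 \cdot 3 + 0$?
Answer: $\frac{46757}{24} \approx 1948.2$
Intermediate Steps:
$h = -3$ ($h = - \frac{3 \cdot 3 + 0}{3} = - \frac{9 + 0}{3} = \left(- \frac{1}{3}\right) 9 = -3$)
$N{\left(L,Z \right)} = - \frac{1}{3}$ ($N{\left(L,Z \right)} = \frac{1}{-3} = - \frac{1}{3}$)
$S{\left(f \right)} = - \frac{5}{4} + \frac{f}{4}$ ($S{\left(f \right)} = \frac{-5 + f}{4} = \left(-5 + f\right) \frac{1}{4} = - \frac{5}{4} + \frac{f}{4}$)
$G{\left(r \right)} = \frac{r}{11}$ ($G{\left(r \right)} = r \frac{1}{11} = \frac{r}{11}$)
$1945 - \frac{D{\left(S{\left(-2 \right)},N{\left(3,-4 \right)} \right)}}{G{\left(6 \right)}} = 1945 - \frac{- \frac{5}{4} + \frac{1}{4} \left(-2\right)}{\frac{1}{11} \cdot 6} = 1945 - \frac{- \frac{5}{4} - \frac{1}{2}}{\frac{6}{11}} = 1945 - \left(- \frac{7}{4}\right) \frac{11}{6} = 1945 - - \frac{77}{24} = 1945 + \frac{77}{24} = \frac{46757}{24}$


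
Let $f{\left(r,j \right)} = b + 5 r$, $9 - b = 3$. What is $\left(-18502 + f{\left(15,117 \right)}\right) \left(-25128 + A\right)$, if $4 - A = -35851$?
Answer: $-197602067$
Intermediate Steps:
$b = 6$ ($b = 9 - 3 = 6$)
$A = 35855$ ($A = 4 - -35851 = 4 + 35851 = 35855$)
$f{\left(r,j \right)} = 6 + 5 r$
$\left(-18502 + f{\left(15,117 \right)}\right) \left(-25128 + A\right) = \left(-18502 + \left(6 + 5 \cdot 15\right)\right) \left(-25128 + 35855\right) = \left(-18502 + \left(6 + 75\right)\right) 10727 = \left(-18502 + 81\right) 10727 = \left(-18421\right) 10727 = -197602067$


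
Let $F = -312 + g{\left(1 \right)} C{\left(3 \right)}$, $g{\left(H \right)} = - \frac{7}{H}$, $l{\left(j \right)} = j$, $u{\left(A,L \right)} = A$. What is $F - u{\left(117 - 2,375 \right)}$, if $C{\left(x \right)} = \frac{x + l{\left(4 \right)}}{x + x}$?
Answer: $- \frac{2611}{6} \approx -435.17$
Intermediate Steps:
$C{\left(x \right)} = \frac{4 + x}{2 x}$ ($C{\left(x \right)} = \frac{x + 4}{x + x} = \frac{4 + x}{2 x}$)
$F = - \frac{1921}{6}$ ($F = -312 + - \frac{7}{1} \frac{4 + 3}{2 \cdot 3} = -312 + \left(-7\right) 1 \cdot \frac{1}{2} \cdot \frac{1}{3} \cdot 7 = -312 - \frac{49}{6} = - \frac{1921}{6} \approx -320.17$)
$F - u{\left(117 - 2,375 \right)} = - \frac{1921}{6} - \left(117 - 2\right) = - \frac{1921}{6} - 115 = - \frac{2611}{6}$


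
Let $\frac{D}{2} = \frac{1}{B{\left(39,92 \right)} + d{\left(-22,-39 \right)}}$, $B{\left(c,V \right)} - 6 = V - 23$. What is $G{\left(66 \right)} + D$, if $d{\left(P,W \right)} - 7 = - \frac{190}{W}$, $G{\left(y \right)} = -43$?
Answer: $- \frac{72803}{1694} \approx -42.977$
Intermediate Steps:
$B{\left(c,V \right)} = -17 + V$ ($B{\left(c,V \right)} = 6 + \left(V - 23\right) = 6 + \left(-23 + V\right) = -17 + V$)
$d{\left(P,W \right)} = 7 - \frac{190}{W}$
$D = \frac{39}{1694}$ ($D = \frac{2}{\left(-17 + 92\right) + \left(7 - \frac{190}{-39}\right)} = \frac{2}{75 + \left(7 - - \frac{190}{39}\right)} = \frac{2}{75 + \left(7 + \frac{190}{39}\right)} = \frac{2}{75 + \frac{463}{39}} = \frac{2}{\frac{3388}{39}} = 2 \cdot \frac{39}{3388} = \frac{39}{1694} \approx 0.023022$)
$G{\left(66 \right)} + D = -43 + \frac{39}{1694} = - \frac{72803}{1694}$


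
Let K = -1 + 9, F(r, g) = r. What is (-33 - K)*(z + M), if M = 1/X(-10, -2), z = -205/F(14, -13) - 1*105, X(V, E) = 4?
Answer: 137063/28 ≈ 4895.1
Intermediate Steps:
K = 8
z = -1675/14 (z = -205/14 - 1*105 = -205*1/14 - 105 = -205/14 - 105 = -1675/14 ≈ -119.64)
M = 1/4 ≈ 0.25000
(-33 - K)*(z + M) = (-33 - 1*8)*(-1675/14 + 1/4) = (-33 - 8)*(-3343/28) = -41*(-3343/28) = 137063/28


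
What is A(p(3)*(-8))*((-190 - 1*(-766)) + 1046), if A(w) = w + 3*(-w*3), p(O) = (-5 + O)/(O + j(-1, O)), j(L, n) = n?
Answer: -103808/3 ≈ -34603.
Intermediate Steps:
p(O) = (-5 + O)/(2*O) (p(O) = (-5 + O)/(O + O) = (-5 + O)/((2*O)) = (-5 + O)*(1/(2*O)) = (-5 + O)/(2*O))
A(w) = -8*w (A(w) = w + 3*(-3*w) = w - 9*w = -8*w)
A(p(3)*(-8))*((-190 - 1*(-766)) + 1046) = (-8*(½)*(-5 + 3)/3*(-8))*((-190 - 1*(-766)) + 1046) = (-8*(½)*(⅓)*(-2)*(-8))*((-190 + 766) + 1046) = (-(-8)*(-8)/3)*(576 + 1046) = -8*8/3*1622 = -64/3*1622 = -103808/3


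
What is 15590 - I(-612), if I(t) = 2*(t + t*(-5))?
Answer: 10694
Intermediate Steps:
I(t) = -8*t (I(t) = 2*(t - 5*t) = 2*(-4*t) = -8*t)
15590 - I(-612) = 15590 - (-8)*(-612) = 15590 - 1*4896 = 15590 - 4896 = 10694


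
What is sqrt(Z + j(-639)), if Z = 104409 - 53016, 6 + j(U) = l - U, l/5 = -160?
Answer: sqrt(51226) ≈ 226.33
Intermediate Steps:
l = -800 (l = 5*(-160) = -800)
j(U) = -806 - U (j(U) = -6 + (-800 - U) = -806 - U)
Z = 51393
sqrt(Z + j(-639)) = sqrt(51393 + (-806 - 1*(-639))) = sqrt(51393 + (-806 + 639)) = sqrt(51393 - 167) = sqrt(51226)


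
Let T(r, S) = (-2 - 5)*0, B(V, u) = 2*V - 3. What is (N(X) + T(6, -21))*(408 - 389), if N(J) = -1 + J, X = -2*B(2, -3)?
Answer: -57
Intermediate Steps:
B(V, u) = -3 + 2*V
T(r, S) = 0 (T(r, S) = -7*0 = 0)
X = -2 (X = -2*(-3 + 2*2) = -2*(-3 + 4) = -2*1 = -2)
(N(X) + T(6, -21))*(408 - 389) = ((-1 - 2) + 0)*(408 - 389) = (-3 + 0)*19 = -3*19 = -57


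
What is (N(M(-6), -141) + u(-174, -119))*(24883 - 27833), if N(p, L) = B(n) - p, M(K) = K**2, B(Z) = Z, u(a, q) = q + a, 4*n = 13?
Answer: 1921925/2 ≈ 9.6096e+5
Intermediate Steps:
n = 13/4 (n = (1/4)*13 = 13/4 ≈ 3.2500)
u(a, q) = a + q
N(p, L) = 13/4 - p
(N(M(-6), -141) + u(-174, -119))*(24883 - 27833) = ((13/4 - 1*(-6)**2) + (-174 - 119))*(24883 - 27833) = ((13/4 - 1*36) - 293)*(-2950) = ((13/4 - 36) - 293)*(-2950) = (-131/4 - 293)*(-2950) = -1303/4*(-2950) = 1921925/2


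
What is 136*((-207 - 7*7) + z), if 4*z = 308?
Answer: -24344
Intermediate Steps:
z = 77 (z = (¼)*308 = 77)
136*((-207 - 7*7) + z) = 136*((-207 - 7*7) + 77) = 136*((-207 - 49) + 77) = 136*(-256 + 77) = 136*(-179) = -24344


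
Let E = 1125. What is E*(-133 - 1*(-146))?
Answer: 14625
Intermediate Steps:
E*(-133 - 1*(-146)) = 1125*(-133 - 1*(-146)) = 1125*(-133 + 146) = 1125*13 = 14625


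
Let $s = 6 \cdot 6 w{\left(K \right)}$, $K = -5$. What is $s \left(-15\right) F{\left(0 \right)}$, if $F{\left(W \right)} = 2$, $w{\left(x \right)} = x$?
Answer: $5400$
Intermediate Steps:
$s = -180$ ($s = 6 \cdot 6 \left(-5\right) = 36 \left(-5\right) = -180$)
$s \left(-15\right) F{\left(0 \right)} = \left(-180\right) \left(-15\right) 2 = 2700 \cdot 2 = 5400$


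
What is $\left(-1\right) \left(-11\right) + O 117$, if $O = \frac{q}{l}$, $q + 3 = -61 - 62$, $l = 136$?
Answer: $- \frac{6623}{68} \approx -97.397$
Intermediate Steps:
$q = -126$ ($q = -3 - 123 = -126$)
$O = - \frac{63}{68}$ ($O = - \frac{126}{136} = \left(-126\right) \frac{1}{136} = - \frac{63}{68} \approx -0.92647$)
$\left(-1\right) \left(-11\right) + O 117 = \left(-1\right) \left(-11\right) - \frac{7371}{68} = 11 - \frac{7371}{68} = - \frac{6623}{68}$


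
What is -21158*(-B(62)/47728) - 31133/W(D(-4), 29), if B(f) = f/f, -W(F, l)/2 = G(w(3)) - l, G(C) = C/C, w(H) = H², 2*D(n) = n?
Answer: -46397843/83524 ≈ -555.50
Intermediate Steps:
D(n) = n/2
G(C) = 1
W(F, l) = -2 + 2*l (W(F, l) = -2*(1 - l) = -2 + 2*l)
B(f) = 1
-21158*(-B(62)/47728) - 31133/W(D(-4), 29) = -21158/((-47728/1)) - 31133/(-2 + 2*29) = -21158/((-47728*1)) - 31133/(-2 + 58) = -21158/(-47728) - 31133/56 = -21158*(-1/47728) - 31133*1/56 = 10579/23864 - 31133/56 = -46397843/83524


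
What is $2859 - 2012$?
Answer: $847$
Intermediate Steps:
$2859 - 2012 = 847$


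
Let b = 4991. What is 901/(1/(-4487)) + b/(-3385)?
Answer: -13684838986/3385 ≈ -4.0428e+6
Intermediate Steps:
901/(1/(-4487)) + b/(-3385) = 901/(1/(-4487)) + 4991/(-3385) = 901/(-1/4487) + 4991*(-1/3385) = 901*(-4487) - 4991/3385 = -4042787 - 4991/3385 = -13684838986/3385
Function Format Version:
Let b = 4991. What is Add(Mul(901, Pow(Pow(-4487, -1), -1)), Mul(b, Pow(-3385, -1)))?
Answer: Rational(-13684838986, 3385) ≈ -4.0428e+6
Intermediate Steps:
Add(Mul(901, Pow(Pow(-4487, -1), -1)), Mul(b, Pow(-3385, -1))) = Add(Mul(901, Pow(Pow(-4487, -1), -1)), Mul(4991, Pow(-3385, -1))) = Add(Mul(901, Pow(Rational(-1, 4487), -1)), Mul(4991, Rational(-1, 3385))) = Add(Mul(901, -4487), Rational(-4991, 3385)) = Add(-4042787, Rational(-4991, 3385)) = Rational(-13684838986, 3385)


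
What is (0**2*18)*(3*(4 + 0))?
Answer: 0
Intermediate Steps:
(0**2*18)*(3*(4 + 0)) = (0*18)*(3*4) = 0*12 = 0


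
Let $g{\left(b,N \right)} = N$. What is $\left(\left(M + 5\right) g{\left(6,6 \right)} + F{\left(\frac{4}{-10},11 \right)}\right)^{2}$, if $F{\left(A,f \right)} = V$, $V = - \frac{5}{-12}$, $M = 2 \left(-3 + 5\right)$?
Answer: $\frac{426409}{144} \approx 2961.2$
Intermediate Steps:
$M = 4$ ($M = 2 \cdot 2 = 4$)
$V = \frac{5}{12}$ ($V = \left(-5\right) \left(- \frac{1}{12}\right) = \frac{5}{12} \approx 0.41667$)
$F{\left(A,f \right)} = \frac{5}{12}$
$\left(\left(M + 5\right) g{\left(6,6 \right)} + F{\left(\frac{4}{-10},11 \right)}\right)^{2} = \left(\left(4 + 5\right) 6 + \frac{5}{12}\right)^{2} = \left(9 \cdot 6 + \frac{5}{12}\right)^{2} = \left(54 + \frac{5}{12}\right)^{2} = \left(\frac{653}{12}\right)^{2} = \frac{426409}{144}$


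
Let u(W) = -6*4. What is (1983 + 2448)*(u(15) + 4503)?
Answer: 19846449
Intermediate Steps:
u(W) = -24
(1983 + 2448)*(u(15) + 4503) = (1983 + 2448)*(-24 + 4503) = 4431*4479 = 19846449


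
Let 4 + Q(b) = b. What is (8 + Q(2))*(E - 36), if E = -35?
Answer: -426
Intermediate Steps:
Q(b) = -4 + b
(8 + Q(2))*(E - 36) = (8 + (-4 + 2))*(-35 - 36) = (8 - 2)*(-71) = 6*(-71) = -426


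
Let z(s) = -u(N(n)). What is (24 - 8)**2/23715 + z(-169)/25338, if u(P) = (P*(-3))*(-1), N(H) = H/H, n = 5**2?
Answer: 2138461/200296890 ≈ 0.010676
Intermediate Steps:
n = 25
N(H) = 1
u(P) = 3*P (u(P) = -3*P*(-1) = 3*P)
z(s) = -3
(24 - 8)**2/23715 + z(-169)/25338 = (24 - 8)**2/23715 - 3/25338 = 16**2*(1/23715) - 3*1/25338 = 256*(1/23715) - 1/8446 = 256/23715 - 1/8446 = 2138461/200296890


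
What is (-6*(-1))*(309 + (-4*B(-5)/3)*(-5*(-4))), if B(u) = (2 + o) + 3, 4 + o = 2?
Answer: 1374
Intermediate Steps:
o = -2 (o = -4 + 2 = -2)
B(u) = 3 (B(u) = (2 - 2) + 3 = 0 + 3 = 3)
(-6*(-1))*(309 + (-4*B(-5)/3)*(-5*(-4))) = (-6*(-1))*(309 + (-12/3)*(-5*(-4))) = 6*(309 - 12/3*20) = 6*(309 - 4*1*20) = 6*(309 - 4*20) = 6*(309 - 80) = 6*229 = 1374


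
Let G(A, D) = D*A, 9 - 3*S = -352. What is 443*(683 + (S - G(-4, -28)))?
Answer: 918782/3 ≈ 3.0626e+5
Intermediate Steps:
S = 361/3 (S = 3 - 1/3*(-352) = 3 + 352/3 = 361/3 ≈ 120.33)
G(A, D) = A*D
443*(683 + (S - G(-4, -28))) = 443*(683 + (361/3 - (-4)*(-28))) = 443*(683 + (361/3 - 1*112)) = 443*(683 + (361/3 - 112)) = 443*(683 + 25/3) = 443*(2074/3) = 918782/3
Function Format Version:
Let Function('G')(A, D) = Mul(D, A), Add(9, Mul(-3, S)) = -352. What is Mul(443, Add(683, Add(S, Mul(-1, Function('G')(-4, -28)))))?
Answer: Rational(918782, 3) ≈ 3.0626e+5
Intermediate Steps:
S = Rational(361, 3) (S = Add(3, Mul(Rational(-1, 3), -352)) = Add(3, Rational(352, 3)) = Rational(361, 3) ≈ 120.33)
Function('G')(A, D) = Mul(A, D)
Mul(443, Add(683, Add(S, Mul(-1, Function('G')(-4, -28))))) = Mul(443, Add(683, Add(Rational(361, 3), Mul(-1, Mul(-4, -28))))) = Mul(443, Add(683, Add(Rational(361, 3), Mul(-1, 112)))) = Mul(443, Add(683, Add(Rational(361, 3), -112))) = Mul(443, Add(683, Rational(25, 3))) = Mul(443, Rational(2074, 3)) = Rational(918782, 3)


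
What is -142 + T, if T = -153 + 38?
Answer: -257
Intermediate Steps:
T = -115
-142 + T = -142 - 115 = -257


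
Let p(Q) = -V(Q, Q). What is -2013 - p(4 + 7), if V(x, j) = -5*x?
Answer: -2068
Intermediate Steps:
p(Q) = 5*Q (p(Q) = -(-5)*Q = 5*Q)
-2013 - p(4 + 7) = -2013 - 5*(4 + 7) = -2013 - 5*11 = -2013 - 1*55 = -2013 - 55 = -2068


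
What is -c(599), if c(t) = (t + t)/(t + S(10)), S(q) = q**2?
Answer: -1198/699 ≈ -1.7139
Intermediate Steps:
c(t) = 2*t/(100 + t) (c(t) = (t + t)/(t + 10**2) = (2*t)/(t + 100) = (2*t)/(100 + t) = 2*t/(100 + t))
-c(599) = -2*599/(100 + 599) = -2*599/699 = -1*1198/699 = -1198/699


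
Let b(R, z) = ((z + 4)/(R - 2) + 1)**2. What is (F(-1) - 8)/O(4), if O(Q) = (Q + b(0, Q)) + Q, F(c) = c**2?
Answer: -7/17 ≈ -0.41176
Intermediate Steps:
b(R, z) = (1 + (4 + z)/(-2 + R))**2 (b(R, z) = ((4 + z)/(-2 + R) + 1)**2 = (1 + (4 + z)/(-2 + R))**2)
O(Q) = 2*Q + (2 + Q)**2/4 (O(Q) = (Q + (2 + 0 + Q)**2/(-2 + 0)**2) + Q = (Q + (2 + Q)**2/(-2)**2) + Q = (Q + (2 + Q)**2/4) + Q = 2*Q + (2 + Q)**2/4)
(F(-1) - 8)/O(4) = ((-1)**2 - 8)/(2*4 + (2 + 4)**2/4) = (1 - 8)/(8 + (1/4)*6**2) = -7/(8 + (1/4)*36) = -7/(8 + 9) = -7/17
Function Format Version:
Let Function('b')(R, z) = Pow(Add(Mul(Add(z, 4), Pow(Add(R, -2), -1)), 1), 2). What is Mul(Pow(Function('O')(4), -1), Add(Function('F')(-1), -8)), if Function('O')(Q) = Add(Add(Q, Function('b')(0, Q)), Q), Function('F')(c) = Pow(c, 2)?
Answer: Rational(-7, 17) ≈ -0.41176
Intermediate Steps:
Function('b')(R, z) = Pow(Add(1, Mul(Pow(Add(-2, R), -1), Add(4, z))), 2) (Function('b')(R, z) = Pow(Add(Mul(Add(4, z), Pow(Add(-2, R), -1)), 1), 2) = Pow(Add(Mul(Pow(Add(-2, R), -1), Add(4, z)), 1), 2) = Pow(Add(1, Mul(Pow(Add(-2, R), -1), Add(4, z))), 2))
Function('O')(Q) = Add(Mul(2, Q), Mul(Rational(1, 4), Pow(Add(2, Q), 2))) (Function('O')(Q) = Add(Add(Q, Mul(Pow(Add(-2, 0), -2), Pow(Add(2, 0, Q), 2))), Q) = Add(Add(Q, Mul(Pow(-2, -2), Pow(Add(2, Q), 2))), Q) = Add(Add(Q, Mul(Rational(1, 4), Pow(Add(2, Q), 2))), Q) = Add(Mul(2, Q), Mul(Rational(1, 4), Pow(Add(2, Q), 2))))
Mul(Pow(Function('O')(4), -1), Add(Function('F')(-1), -8)) = Mul(Pow(Add(Mul(2, 4), Mul(Rational(1, 4), Pow(Add(2, 4), 2))), -1), Add(Pow(-1, 2), -8)) = Mul(Pow(Add(8, Mul(Rational(1, 4), Pow(6, 2))), -1), Add(1, -8)) = Mul(Pow(Add(8, Mul(Rational(1, 4), 36)), -1), -7) = Mul(Pow(Add(8, 9), -1), -7) = Mul(Pow(17, -1), -7) = Mul(Rational(1, 17), -7) = Rational(-7, 17)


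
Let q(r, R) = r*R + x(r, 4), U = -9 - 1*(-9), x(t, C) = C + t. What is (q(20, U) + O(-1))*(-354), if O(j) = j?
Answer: -8142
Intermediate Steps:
U = 0 (U = -9 + 9 = 0)
q(r, R) = 4 + r + R*r (q(r, R) = r*R + (4 + r) = R*r + (4 + r) = 4 + r + R*r)
(q(20, U) + O(-1))*(-354) = ((4 + 20 + 0*20) - 1)*(-354) = ((4 + 20 + 0) - 1)*(-354) = (24 - 1)*(-354) = 23*(-354) = -8142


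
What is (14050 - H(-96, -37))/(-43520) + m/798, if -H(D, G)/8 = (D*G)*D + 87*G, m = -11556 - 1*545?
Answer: 414898901/8682240 ≈ 47.787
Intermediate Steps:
m = -12101 (m = -11556 - 545 = -12101)
H(D, G) = -696*G - 8*G*D² (H(D, G) = -8*((D*G)*D + 87*G) = -8*(G*D² + 87*G) = -8*(87*G + G*D²) = -696*G - 8*G*D²)
(14050 - H(-96, -37))/(-43520) + m/798 = (14050 - (-8)*(-37)*(87 + (-96)²))/(-43520) - 12101/798 = (14050 - (-8)*(-37)*(87 + 9216))*(-1/43520) - 12101*1/798 = (14050 - (-8)*(-37)*9303)*(-1/43520) - 12101/798 = (14050 - 1*2753688)*(-1/43520) - 12101/798 = (14050 - 2753688)*(-1/43520) - 12101/798 = -2739638*(-1/43520) - 12101/798 = 1369819/21760 - 12101/798 = 414898901/8682240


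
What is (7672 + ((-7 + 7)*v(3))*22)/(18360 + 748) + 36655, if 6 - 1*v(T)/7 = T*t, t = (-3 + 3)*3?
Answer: 175102853/4777 ≈ 36655.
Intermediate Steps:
t = 0 (t = 0*3 = 0)
v(T) = 42 (v(T) = 42 - 7*T*0 = 42 - 7*0 = 42 + 0 = 42)
(7672 + ((-7 + 7)*v(3))*22)/(18360 + 748) + 36655 = (7672 + ((-7 + 7)*42)*22)/(18360 + 748) + 36655 = (7672 + (0*42)*22)/19108 + 36655 = (7672 + 0*22)*(1/19108) + 36655 = (7672 + 0)*(1/19108) + 36655 = 7672*(1/19108) + 36655 = 1918/4777 + 36655 = 175102853/4777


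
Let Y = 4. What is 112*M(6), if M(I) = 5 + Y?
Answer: 1008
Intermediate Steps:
M(I) = 9 (M(I) = 5 + 4 = 9)
112*M(6) = 112*9 = 1008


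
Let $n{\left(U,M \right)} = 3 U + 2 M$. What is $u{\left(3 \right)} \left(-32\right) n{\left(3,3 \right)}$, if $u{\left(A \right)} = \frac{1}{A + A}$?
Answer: $-80$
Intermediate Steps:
$u{\left(A \right)} = \frac{1}{2 A}$
$n{\left(U,M \right)} = 2 M + 3 U$
$u{\left(3 \right)} \left(-32\right) n{\left(3,3 \right)} = \frac{1}{2 \cdot 3} \left(-32\right) \left(2 \cdot 3 + 3 \cdot 3\right) = \frac{1}{2} \cdot \frac{1}{3} \left(-32\right) \left(6 + 9\right) = \frac{1}{6} \left(-32\right) 15 = \left(- \frac{16}{3}\right) 15 = -80$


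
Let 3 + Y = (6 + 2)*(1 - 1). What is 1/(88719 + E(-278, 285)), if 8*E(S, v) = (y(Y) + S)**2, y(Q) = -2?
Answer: 1/98519 ≈ 1.0150e-5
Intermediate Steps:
Y = -3 (Y = -3 + (6 + 2)*(1 - 1) = -3 + 8*0 = -3 + 0 = -3)
E(S, v) = (-2 + S)**2/8
1/(88719 + E(-278, 285)) = 1/(88719 + (-2 - 278)**2/8) = 1/(88719 + (1/8)*(-280)**2) = 1/(88719 + (1/8)*78400) = 1/(88719 + 9800) = 1/98519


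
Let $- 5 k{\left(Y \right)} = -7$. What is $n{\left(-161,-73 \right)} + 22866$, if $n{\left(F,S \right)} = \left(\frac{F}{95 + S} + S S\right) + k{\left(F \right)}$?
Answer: $\frac{3100799}{110} \approx 28189.0$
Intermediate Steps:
$k{\left(Y \right)} = \frac{7}{5}$ ($k{\left(Y \right)} = \left(- \frac{1}{5}\right) \left(-7\right) = \frac{7}{5}$)
$n{\left(F,S \right)} = \frac{7}{5} + S^{2} + \frac{F}{95 + S}$ ($n{\left(F,S \right)} = \left(\frac{F}{95 + S} + S S\right) + \frac{7}{5} = \left(\frac{F}{95 + S} + S^{2}\right) + \frac{7}{5} = \left(S^{2} + \frac{F}{95 + S}\right) + \frac{7}{5} = \frac{7}{5} + S^{2} + \frac{F}{95 + S}$)
$n{\left(-161,-73 \right)} + 22866 = \frac{133 - 161 + \left(-73\right)^{3} + 95 \left(-73\right)^{2} + \frac{7}{5} \left(-73\right)}{95 - 73} + 22866 = \frac{133 - 161 - 389017 + 95 \cdot 5329 - \frac{511}{5}}{22} + 22866 = \frac{133 - 161 - 389017 + 506255 - \frac{511}{5}}{22} + 22866 = \frac{1}{22} \cdot \frac{585539}{5} + 22866 = \frac{585539}{110} + 22866 = \frac{3100799}{110}$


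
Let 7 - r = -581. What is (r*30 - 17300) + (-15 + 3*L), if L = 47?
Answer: 466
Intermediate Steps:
r = 588 (r = 7 - 1*(-581) = 7 + 581 = 588)
(r*30 - 17300) + (-15 + 3*L) = (588*30 - 17300) + (-15 + 3*47) = (17640 - 17300) + (-15 + 141) = 340 + 126 = 466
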